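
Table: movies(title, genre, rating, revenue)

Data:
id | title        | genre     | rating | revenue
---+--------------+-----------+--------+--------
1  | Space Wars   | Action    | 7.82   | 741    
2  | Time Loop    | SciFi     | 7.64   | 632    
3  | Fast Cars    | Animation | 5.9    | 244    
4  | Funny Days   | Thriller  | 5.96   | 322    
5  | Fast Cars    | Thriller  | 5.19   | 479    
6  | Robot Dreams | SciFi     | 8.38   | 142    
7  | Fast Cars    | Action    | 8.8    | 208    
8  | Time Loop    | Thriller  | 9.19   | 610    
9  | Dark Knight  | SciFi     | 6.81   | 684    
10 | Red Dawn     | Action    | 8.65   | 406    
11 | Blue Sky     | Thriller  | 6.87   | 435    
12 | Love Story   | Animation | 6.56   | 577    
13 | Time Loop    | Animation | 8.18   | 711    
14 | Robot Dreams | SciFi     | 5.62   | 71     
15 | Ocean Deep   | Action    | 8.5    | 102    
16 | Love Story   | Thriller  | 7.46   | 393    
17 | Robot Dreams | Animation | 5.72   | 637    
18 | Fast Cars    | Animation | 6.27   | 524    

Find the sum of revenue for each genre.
SELECT genre, SUM(revenue) as result
FROM movies
GROUP BY genre

Result:
  Action: 1457
  Animation: 2693
  SciFi: 1529
  Thriller: 2239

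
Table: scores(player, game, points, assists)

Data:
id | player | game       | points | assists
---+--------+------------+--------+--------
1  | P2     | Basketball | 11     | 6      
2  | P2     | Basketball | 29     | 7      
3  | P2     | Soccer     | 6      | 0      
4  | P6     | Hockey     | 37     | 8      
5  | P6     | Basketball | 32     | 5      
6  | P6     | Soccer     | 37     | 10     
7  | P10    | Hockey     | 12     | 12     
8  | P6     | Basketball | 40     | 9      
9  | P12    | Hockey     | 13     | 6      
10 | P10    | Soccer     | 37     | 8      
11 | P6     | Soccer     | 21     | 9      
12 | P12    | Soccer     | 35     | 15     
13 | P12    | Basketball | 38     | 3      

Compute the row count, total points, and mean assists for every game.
SELECT game,
       COUNT(*) as cnt,
       SUM(points) as total_points,
       AVG(assists) as avg_assists
FROM scores
GROUP BY game

Result:
  Basketball: 5 records, 150 total points, 6.00 avg assists
  Hockey: 3 records, 62 total points, 8.67 avg assists
  Soccer: 5 records, 136 total points, 8.40 avg assists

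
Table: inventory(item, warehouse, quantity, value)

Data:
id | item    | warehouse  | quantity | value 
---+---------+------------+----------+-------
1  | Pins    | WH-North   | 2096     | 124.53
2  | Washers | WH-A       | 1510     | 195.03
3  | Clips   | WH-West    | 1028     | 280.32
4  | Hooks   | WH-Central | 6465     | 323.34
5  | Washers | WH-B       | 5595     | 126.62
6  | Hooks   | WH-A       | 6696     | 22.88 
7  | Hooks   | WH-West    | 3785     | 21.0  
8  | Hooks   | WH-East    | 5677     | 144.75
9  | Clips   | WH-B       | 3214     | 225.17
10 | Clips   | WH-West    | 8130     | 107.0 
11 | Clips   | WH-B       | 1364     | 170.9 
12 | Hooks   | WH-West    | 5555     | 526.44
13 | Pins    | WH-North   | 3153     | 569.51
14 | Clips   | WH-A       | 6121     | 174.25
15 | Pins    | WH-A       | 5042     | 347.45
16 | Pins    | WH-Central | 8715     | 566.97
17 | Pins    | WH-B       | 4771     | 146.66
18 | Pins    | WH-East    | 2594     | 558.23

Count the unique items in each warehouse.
SELECT warehouse, COUNT(DISTINCT item)
FROM inventory
GROUP BY warehouse

Result:
  WH-A: 4 distinct
  WH-B: 3 distinct
  WH-Central: 2 distinct
  WH-East: 2 distinct
  WH-North: 1 distinct
  WH-West: 2 distinct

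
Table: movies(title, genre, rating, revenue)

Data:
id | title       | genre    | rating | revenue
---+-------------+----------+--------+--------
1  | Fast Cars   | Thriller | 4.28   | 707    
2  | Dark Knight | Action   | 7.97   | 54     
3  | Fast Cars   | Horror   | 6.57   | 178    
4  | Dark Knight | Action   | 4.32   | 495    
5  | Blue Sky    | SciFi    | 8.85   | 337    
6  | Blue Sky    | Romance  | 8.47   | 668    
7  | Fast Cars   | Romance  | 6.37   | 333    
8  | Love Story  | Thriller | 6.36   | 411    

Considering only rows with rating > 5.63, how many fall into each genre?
SELECT genre, COUNT(*)
FROM movies
WHERE rating > 5.63
GROUP BY genre

Note: WHERE filters rows before grouping.

Result:
  Action: 1
  Horror: 1
  Romance: 2
  SciFi: 1
  Thriller: 1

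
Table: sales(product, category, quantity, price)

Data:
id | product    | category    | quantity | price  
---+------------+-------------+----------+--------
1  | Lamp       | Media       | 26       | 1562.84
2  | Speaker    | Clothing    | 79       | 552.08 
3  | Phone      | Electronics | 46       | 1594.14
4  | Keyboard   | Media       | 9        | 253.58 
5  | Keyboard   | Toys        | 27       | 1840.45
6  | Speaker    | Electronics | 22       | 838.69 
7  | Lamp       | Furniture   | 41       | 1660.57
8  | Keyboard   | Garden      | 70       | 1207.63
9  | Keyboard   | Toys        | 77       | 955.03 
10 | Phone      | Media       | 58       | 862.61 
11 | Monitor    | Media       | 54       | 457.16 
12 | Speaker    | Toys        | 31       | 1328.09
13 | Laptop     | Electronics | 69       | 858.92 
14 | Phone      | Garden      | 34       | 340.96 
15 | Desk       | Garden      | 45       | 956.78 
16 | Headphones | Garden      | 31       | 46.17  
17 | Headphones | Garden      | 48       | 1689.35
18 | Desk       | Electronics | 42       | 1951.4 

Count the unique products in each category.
SELECT category, COUNT(DISTINCT product)
FROM sales
GROUP BY category

Result:
  Clothing: 1 distinct
  Electronics: 4 distinct
  Furniture: 1 distinct
  Garden: 4 distinct
  Media: 4 distinct
  Toys: 2 distinct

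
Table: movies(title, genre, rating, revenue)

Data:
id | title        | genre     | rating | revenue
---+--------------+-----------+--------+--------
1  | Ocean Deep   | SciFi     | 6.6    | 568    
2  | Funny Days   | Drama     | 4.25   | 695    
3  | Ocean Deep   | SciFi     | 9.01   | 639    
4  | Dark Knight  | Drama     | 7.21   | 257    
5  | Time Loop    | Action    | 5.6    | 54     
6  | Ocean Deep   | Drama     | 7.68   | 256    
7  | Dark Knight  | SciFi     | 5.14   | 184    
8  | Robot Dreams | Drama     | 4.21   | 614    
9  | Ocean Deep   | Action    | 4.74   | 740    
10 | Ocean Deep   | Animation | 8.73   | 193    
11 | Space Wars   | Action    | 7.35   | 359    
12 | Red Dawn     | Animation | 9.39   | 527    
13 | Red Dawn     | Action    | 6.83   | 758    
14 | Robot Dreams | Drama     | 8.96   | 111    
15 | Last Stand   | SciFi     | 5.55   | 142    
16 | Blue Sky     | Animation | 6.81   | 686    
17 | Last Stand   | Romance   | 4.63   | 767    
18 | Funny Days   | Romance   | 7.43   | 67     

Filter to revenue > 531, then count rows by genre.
SELECT genre, COUNT(*)
FROM movies
WHERE revenue > 531
GROUP BY genre

Note: WHERE filters rows before grouping.

Result:
  Action: 2
  Animation: 1
  Drama: 2
  Romance: 1
  SciFi: 2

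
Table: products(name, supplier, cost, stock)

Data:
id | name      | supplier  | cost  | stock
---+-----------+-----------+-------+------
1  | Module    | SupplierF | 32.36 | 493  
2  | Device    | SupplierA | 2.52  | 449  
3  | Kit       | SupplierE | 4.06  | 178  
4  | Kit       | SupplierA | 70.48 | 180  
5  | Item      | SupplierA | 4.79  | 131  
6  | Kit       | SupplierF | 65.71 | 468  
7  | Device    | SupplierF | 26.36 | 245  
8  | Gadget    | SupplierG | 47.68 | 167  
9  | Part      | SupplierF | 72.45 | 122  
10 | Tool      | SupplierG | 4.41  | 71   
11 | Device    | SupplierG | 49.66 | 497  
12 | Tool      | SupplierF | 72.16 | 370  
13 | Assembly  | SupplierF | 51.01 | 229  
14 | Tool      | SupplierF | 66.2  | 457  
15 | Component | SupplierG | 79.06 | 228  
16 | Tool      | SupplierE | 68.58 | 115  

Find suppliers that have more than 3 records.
SELECT supplier, COUNT(*) as cnt
FROM products
GROUP BY supplier
HAVING COUNT(*) > 3

Result:
  SupplierF: 7
  SupplierG: 4

Note: HAVING filters groups after aggregation, WHERE filters rows before.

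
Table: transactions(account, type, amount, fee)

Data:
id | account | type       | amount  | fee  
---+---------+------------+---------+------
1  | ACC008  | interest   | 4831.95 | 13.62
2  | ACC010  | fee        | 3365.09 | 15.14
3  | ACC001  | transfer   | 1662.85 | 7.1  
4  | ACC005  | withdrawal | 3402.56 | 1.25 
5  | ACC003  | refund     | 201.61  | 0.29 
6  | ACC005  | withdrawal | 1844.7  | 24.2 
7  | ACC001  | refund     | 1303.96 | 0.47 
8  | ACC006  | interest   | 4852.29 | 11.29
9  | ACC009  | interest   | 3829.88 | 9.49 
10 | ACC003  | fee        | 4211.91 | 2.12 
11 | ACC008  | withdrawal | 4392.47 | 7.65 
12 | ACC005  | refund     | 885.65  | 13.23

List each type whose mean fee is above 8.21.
SELECT type, AVG(fee)
FROM transactions
GROUP BY type
HAVING AVG(fee) > 8.21

Result:
  fee: avg=8.63
  interest: avg=11.47
  withdrawal: avg=11.03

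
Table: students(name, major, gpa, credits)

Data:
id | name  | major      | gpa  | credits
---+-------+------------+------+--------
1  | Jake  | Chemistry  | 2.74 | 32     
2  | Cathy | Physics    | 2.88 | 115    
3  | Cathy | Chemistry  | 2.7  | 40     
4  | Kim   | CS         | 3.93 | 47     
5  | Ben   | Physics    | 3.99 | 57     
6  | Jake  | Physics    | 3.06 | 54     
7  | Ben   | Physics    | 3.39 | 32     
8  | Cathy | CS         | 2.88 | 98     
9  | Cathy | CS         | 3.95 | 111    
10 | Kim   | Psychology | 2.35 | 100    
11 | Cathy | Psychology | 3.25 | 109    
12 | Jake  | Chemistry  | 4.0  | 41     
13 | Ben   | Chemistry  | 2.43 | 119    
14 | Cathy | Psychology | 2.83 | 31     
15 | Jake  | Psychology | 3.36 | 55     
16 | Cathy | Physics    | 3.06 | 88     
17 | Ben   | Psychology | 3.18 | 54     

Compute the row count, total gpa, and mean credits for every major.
SELECT major,
       COUNT(*) as cnt,
       SUM(gpa) as total_gpa,
       AVG(credits) as avg_credits
FROM students
GROUP BY major

Result:
  CS: 3 records, 10.76 total gpa, 85.33 avg credits
  Chemistry: 4 records, 11.87 total gpa, 58.00 avg credits
  Physics: 5 records, 16.38 total gpa, 69.20 avg credits
  Psychology: 5 records, 14.97 total gpa, 69.80 avg credits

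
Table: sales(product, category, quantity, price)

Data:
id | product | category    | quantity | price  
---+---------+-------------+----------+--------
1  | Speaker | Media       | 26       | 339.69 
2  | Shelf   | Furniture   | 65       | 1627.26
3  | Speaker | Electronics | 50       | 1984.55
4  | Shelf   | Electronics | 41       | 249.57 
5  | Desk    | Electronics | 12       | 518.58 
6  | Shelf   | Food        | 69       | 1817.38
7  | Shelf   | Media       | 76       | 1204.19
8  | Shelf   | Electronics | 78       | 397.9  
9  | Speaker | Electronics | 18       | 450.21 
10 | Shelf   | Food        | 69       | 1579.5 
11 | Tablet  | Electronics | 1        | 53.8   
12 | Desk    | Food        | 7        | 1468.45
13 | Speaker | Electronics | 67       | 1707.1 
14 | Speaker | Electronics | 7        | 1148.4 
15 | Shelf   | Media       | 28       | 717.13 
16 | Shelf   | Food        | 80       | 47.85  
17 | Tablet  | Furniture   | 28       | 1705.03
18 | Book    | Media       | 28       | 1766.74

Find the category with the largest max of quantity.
SELECT category, MAX(quantity) as val
FROM sales
GROUP BY category
ORDER BY val DESC
LIMIT 1

Result: Food with max(quantity) = 80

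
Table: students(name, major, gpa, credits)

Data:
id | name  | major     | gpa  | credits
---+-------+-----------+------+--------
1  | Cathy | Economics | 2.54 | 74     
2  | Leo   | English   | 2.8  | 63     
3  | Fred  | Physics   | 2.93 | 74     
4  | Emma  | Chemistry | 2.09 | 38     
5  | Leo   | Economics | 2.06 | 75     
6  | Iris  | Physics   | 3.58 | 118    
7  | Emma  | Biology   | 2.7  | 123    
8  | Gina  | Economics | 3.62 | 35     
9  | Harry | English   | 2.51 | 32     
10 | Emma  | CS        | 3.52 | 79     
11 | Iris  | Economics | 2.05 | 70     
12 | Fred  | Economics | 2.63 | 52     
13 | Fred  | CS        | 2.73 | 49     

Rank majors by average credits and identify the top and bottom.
SELECT major, AVG(credits)
FROM students
GROUP BY major
ORDER BY AVG(credits)

All groups:
  Chemistry: 38.00
  English: 47.50
  Economics: 61.20
  CS: 64.00
  Physics: 96.00
  Biology: 123.00

Highest: Biology (123.00)
Lowest: Chemistry (38.00)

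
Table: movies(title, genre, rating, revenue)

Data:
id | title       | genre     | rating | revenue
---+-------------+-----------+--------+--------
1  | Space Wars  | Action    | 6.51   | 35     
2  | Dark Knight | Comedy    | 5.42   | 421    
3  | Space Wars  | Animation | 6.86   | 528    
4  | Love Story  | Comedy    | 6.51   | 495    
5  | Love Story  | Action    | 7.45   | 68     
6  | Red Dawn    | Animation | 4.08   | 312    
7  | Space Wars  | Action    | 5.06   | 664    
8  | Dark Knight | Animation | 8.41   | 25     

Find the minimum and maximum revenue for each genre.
SELECT genre, MIN(revenue), MAX(revenue)
FROM movies
GROUP BY genre

Result:
  Action: min=35, max=664
  Animation: min=25, max=528
  Comedy: min=421, max=495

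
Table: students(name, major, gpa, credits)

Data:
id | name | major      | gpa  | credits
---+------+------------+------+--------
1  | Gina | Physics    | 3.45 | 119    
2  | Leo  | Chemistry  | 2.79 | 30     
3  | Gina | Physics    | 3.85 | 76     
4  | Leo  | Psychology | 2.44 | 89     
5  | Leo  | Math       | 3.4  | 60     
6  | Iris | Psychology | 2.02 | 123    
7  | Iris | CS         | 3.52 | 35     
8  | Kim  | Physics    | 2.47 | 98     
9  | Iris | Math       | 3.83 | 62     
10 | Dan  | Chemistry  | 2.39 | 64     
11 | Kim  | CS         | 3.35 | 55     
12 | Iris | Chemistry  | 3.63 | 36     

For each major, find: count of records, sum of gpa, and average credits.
SELECT major,
       COUNT(*) as cnt,
       SUM(gpa) as total_gpa,
       AVG(credits) as avg_credits
FROM students
GROUP BY major

Result:
  CS: 2 records, 6.87 total gpa, 45.00 avg credits
  Chemistry: 3 records, 8.81 total gpa, 43.33 avg credits
  Math: 2 records, 7.23 total gpa, 61.00 avg credits
  Physics: 3 records, 9.77 total gpa, 97.67 avg credits
  Psychology: 2 records, 4.46 total gpa, 106.00 avg credits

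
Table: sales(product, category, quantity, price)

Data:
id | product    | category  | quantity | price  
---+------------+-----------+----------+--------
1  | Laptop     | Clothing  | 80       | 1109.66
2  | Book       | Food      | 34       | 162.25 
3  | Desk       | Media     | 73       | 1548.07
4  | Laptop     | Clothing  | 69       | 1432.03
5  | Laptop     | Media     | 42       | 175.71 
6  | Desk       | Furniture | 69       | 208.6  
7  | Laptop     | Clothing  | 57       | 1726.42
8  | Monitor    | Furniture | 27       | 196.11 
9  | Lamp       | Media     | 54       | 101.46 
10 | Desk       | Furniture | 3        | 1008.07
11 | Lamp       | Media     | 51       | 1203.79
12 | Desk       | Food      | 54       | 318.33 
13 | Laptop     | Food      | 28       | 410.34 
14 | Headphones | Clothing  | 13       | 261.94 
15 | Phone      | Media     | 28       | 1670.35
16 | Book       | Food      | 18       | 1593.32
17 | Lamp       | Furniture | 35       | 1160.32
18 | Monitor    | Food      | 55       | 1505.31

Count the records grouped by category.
SELECT category, COUNT(*) as count
FROM sales
GROUP BY category

Result:
  Clothing: 4
  Food: 5
  Furniture: 4
  Media: 5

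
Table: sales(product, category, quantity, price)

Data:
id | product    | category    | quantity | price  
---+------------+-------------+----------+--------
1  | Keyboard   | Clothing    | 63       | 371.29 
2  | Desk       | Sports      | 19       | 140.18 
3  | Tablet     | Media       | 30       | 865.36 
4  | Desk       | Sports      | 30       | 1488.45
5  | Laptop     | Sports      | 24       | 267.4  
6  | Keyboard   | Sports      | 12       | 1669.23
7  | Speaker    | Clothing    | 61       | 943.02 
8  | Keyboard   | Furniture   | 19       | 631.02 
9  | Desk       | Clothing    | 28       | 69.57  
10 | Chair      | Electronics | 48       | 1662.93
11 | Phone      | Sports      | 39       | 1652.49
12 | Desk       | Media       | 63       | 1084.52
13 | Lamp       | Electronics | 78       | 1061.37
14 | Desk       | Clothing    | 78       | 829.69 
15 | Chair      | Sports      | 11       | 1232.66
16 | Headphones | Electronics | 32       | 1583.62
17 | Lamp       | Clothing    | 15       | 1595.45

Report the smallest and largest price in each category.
SELECT category, MIN(price), MAX(price)
FROM sales
GROUP BY category

Result:
  Clothing: min=69.57, max=1595.45
  Electronics: min=1061.37, max=1662.93
  Furniture: min=631.02, max=631.02
  Media: min=865.36, max=1084.52
  Sports: min=140.18, max=1669.23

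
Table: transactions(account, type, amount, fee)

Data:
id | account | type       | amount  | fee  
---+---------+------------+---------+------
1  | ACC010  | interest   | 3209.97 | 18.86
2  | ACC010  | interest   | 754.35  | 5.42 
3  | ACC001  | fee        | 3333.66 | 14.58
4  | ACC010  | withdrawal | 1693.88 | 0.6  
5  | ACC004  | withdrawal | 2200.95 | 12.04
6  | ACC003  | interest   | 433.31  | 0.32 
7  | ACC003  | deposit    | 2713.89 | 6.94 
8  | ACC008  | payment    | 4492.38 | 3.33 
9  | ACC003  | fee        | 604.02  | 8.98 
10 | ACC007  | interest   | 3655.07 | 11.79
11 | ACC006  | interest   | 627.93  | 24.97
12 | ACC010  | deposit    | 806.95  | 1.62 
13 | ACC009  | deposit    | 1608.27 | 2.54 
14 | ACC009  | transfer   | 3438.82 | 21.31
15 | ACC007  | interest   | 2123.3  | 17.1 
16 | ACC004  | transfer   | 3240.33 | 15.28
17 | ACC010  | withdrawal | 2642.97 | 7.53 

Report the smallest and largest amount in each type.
SELECT type, MIN(amount), MAX(amount)
FROM transactions
GROUP BY type

Result:
  deposit: min=806.95, max=2713.89
  fee: min=604.02, max=3333.66
  interest: min=433.31, max=3655.07
  payment: min=4492.38, max=4492.38
  transfer: min=3240.33, max=3438.82
  withdrawal: min=1693.88, max=2642.97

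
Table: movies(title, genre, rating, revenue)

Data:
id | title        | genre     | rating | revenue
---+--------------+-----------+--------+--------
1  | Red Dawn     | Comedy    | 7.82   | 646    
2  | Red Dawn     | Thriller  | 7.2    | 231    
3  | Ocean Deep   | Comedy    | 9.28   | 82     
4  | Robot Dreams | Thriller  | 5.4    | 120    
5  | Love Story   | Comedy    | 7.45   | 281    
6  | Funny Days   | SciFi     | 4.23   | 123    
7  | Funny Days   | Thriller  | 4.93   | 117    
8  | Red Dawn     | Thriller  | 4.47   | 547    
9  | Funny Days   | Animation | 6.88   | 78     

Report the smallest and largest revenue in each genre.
SELECT genre, MIN(revenue), MAX(revenue)
FROM movies
GROUP BY genre

Result:
  Animation: min=78, max=78
  Comedy: min=82, max=646
  SciFi: min=123, max=123
  Thriller: min=117, max=547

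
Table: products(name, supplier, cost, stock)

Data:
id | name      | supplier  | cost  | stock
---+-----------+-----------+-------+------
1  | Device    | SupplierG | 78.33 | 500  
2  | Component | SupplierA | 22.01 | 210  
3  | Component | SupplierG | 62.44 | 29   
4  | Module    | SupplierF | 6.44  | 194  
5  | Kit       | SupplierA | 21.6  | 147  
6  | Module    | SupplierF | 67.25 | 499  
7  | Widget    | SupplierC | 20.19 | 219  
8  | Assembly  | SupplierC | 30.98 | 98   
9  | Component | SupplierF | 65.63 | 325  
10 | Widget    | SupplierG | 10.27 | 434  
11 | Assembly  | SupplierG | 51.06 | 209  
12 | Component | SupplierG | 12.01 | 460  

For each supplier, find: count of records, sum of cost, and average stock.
SELECT supplier,
       COUNT(*) as cnt,
       SUM(cost) as total_cost,
       AVG(stock) as avg_stock
FROM products
GROUP BY supplier

Result:
  SupplierA: 2 records, 43.61 total cost, 178.50 avg stock
  SupplierC: 2 records, 51.17 total cost, 158.50 avg stock
  SupplierF: 3 records, 139.32 total cost, 339.33 avg stock
  SupplierG: 5 records, 214.11 total cost, 326.40 avg stock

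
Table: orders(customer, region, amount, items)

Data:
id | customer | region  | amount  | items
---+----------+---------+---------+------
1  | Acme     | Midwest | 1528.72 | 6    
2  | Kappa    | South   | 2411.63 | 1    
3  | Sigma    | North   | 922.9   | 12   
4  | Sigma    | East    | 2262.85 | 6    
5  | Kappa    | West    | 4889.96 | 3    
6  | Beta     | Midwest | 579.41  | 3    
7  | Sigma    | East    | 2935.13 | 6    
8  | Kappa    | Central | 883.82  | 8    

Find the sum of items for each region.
SELECT region, SUM(items) as result
FROM orders
GROUP BY region

Result:
  Central: 8
  East: 12
  Midwest: 9
  North: 12
  South: 1
  West: 3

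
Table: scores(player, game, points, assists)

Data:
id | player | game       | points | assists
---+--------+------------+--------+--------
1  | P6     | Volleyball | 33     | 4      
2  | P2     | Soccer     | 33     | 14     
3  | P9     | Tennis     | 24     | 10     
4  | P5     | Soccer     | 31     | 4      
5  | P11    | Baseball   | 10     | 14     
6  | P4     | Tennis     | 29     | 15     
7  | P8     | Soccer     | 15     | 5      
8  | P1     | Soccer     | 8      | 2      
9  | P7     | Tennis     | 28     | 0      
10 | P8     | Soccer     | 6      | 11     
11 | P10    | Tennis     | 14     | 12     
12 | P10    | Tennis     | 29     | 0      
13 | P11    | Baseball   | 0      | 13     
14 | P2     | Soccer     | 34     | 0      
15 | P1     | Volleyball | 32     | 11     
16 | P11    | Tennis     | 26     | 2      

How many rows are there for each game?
SELECT game, COUNT(*) as count
FROM scores
GROUP BY game

Result:
  Baseball: 2
  Soccer: 6
  Tennis: 6
  Volleyball: 2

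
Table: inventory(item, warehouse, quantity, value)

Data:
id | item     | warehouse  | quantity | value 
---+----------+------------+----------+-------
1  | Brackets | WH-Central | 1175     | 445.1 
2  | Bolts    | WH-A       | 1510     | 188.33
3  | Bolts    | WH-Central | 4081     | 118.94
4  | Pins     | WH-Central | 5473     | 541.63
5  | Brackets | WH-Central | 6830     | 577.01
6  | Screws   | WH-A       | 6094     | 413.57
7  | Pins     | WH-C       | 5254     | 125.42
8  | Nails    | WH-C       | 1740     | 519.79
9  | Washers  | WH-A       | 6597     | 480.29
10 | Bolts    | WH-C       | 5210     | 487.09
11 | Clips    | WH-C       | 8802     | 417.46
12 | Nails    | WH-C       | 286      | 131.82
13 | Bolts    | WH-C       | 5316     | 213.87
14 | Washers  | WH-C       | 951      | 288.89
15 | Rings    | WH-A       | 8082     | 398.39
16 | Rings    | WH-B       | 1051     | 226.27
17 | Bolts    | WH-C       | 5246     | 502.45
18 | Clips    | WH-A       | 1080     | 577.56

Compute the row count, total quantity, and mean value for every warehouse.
SELECT warehouse,
       COUNT(*) as cnt,
       SUM(quantity) as total_quantity,
       AVG(value) as avg_value
FROM inventory
GROUP BY warehouse

Result:
  WH-A: 5 records, 23363 total quantity, 411.63 avg value
  WH-B: 1 records, 1051 total quantity, 226.27 avg value
  WH-C: 8 records, 32805 total quantity, 335.85 avg value
  WH-Central: 4 records, 17559 total quantity, 420.67 avg value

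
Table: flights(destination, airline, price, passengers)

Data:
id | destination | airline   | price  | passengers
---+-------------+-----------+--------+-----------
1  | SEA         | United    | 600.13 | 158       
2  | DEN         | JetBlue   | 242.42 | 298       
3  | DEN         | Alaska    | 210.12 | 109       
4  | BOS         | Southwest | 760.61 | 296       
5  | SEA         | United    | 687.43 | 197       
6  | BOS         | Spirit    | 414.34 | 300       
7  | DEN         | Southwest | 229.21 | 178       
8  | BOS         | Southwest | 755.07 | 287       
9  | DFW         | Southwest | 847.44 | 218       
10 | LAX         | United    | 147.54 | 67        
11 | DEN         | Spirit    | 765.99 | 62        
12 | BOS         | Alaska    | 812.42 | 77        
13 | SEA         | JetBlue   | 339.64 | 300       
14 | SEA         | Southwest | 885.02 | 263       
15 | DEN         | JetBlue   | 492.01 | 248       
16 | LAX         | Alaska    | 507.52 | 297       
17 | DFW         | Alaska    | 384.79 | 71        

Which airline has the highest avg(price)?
SELECT airline, AVG(price) as val
FROM flights
GROUP BY airline
ORDER BY val DESC
LIMIT 1

Result: Southwest with avg(price) = 695.47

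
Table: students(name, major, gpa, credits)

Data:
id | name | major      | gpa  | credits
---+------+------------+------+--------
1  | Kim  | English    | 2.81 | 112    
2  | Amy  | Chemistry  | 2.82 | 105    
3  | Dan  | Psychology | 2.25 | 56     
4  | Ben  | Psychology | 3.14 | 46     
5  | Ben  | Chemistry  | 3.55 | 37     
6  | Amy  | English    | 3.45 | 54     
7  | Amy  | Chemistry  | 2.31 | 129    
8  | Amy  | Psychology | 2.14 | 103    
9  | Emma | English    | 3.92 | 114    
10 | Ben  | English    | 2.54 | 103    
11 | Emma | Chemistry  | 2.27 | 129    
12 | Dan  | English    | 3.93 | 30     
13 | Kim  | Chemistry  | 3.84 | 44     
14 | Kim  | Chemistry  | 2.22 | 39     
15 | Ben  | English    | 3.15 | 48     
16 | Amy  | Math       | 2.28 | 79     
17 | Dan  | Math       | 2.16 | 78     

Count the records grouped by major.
SELECT major, COUNT(*) as count
FROM students
GROUP BY major

Result:
  Chemistry: 6
  English: 6
  Math: 2
  Psychology: 3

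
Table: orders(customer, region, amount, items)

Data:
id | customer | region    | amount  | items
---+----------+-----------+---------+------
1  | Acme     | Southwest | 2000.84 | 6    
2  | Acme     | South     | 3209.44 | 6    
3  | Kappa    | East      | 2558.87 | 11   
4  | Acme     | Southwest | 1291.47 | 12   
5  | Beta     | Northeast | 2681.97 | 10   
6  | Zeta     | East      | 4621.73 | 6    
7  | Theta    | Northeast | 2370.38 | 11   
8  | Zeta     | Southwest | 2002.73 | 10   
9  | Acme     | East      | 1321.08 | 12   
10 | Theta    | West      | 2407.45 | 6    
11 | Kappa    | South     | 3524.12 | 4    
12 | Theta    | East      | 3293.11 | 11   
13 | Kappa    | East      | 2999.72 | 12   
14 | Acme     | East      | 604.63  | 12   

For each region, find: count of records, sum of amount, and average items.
SELECT region,
       COUNT(*) as cnt,
       SUM(amount) as total_amount,
       AVG(items) as avg_items
FROM orders
GROUP BY region

Result:
  East: 6 records, 15399.14 total amount, 10.67 avg items
  Northeast: 2 records, 5052.35 total amount, 10.50 avg items
  South: 2 records, 6733.56 total amount, 5.00 avg items
  Southwest: 3 records, 5295.04 total amount, 9.33 avg items
  West: 1 records, 2407.45 total amount, 6.00 avg items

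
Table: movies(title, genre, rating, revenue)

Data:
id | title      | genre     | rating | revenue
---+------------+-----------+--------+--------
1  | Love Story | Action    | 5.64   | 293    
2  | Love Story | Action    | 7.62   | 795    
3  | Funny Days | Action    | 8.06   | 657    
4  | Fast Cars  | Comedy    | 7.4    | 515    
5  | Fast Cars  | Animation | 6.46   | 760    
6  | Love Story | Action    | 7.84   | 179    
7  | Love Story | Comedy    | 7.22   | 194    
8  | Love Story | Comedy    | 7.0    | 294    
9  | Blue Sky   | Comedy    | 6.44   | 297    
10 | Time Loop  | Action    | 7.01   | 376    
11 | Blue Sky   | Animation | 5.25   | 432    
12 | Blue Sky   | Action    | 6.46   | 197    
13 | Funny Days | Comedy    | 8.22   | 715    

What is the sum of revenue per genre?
SELECT genre, SUM(revenue) as result
FROM movies
GROUP BY genre

Result:
  Action: 2497
  Animation: 1192
  Comedy: 2015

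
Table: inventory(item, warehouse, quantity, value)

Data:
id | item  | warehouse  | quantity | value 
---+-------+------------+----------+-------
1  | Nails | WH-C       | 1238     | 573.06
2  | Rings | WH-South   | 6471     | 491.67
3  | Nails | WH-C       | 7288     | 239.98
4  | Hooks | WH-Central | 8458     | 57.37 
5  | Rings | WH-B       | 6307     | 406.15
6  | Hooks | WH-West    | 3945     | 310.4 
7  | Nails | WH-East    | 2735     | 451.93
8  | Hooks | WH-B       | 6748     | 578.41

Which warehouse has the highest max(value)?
SELECT warehouse, MAX(value) as val
FROM inventory
GROUP BY warehouse
ORDER BY val DESC
LIMIT 1

Result: WH-B with max(value) = 578.41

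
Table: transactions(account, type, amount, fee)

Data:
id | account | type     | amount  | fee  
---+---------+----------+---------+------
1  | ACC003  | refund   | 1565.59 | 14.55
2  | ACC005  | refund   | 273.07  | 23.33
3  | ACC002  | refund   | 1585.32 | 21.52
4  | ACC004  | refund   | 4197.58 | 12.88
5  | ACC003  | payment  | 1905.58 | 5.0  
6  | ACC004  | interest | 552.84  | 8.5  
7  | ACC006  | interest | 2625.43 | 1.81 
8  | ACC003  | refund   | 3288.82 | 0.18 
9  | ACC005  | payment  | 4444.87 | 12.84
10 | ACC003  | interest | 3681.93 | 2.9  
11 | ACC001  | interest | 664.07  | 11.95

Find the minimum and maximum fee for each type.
SELECT type, MIN(fee), MAX(fee)
FROM transactions
GROUP BY type

Result:
  interest: min=1.81, max=11.95
  payment: min=5.00, max=12.84
  refund: min=0.18, max=23.33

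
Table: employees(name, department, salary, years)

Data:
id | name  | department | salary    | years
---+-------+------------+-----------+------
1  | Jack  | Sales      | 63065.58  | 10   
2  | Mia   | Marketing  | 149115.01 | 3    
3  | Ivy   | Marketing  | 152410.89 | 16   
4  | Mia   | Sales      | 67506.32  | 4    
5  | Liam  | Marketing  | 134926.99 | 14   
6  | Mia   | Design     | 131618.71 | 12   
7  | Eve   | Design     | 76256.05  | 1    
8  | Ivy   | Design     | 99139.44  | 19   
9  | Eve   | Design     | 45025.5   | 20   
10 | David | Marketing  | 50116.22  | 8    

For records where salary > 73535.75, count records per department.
SELECT department, COUNT(*)
FROM employees
WHERE salary > 73535.75
GROUP BY department

Note: WHERE filters rows before grouping.

Result:
  Design: 3
  Marketing: 3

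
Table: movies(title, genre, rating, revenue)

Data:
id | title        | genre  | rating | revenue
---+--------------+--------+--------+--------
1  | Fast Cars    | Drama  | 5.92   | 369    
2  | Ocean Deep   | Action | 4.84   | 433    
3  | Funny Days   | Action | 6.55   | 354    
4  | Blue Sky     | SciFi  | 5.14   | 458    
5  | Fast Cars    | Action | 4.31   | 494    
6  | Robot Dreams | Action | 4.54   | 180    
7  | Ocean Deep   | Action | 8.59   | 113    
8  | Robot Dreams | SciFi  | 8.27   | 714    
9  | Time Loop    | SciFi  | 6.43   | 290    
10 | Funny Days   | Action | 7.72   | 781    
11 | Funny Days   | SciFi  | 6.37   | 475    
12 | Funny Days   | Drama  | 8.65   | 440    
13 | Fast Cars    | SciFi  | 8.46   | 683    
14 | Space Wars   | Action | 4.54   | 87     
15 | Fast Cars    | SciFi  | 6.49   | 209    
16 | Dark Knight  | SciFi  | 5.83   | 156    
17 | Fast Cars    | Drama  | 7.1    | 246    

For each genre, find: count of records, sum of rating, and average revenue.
SELECT genre,
       COUNT(*) as cnt,
       SUM(rating) as total_rating,
       AVG(revenue) as avg_revenue
FROM movies
GROUP BY genre

Result:
  Action: 7 records, 41.09 total rating, 348.86 avg revenue
  Drama: 3 records, 21.67 total rating, 351.67 avg revenue
  SciFi: 7 records, 46.99 total rating, 426.43 avg revenue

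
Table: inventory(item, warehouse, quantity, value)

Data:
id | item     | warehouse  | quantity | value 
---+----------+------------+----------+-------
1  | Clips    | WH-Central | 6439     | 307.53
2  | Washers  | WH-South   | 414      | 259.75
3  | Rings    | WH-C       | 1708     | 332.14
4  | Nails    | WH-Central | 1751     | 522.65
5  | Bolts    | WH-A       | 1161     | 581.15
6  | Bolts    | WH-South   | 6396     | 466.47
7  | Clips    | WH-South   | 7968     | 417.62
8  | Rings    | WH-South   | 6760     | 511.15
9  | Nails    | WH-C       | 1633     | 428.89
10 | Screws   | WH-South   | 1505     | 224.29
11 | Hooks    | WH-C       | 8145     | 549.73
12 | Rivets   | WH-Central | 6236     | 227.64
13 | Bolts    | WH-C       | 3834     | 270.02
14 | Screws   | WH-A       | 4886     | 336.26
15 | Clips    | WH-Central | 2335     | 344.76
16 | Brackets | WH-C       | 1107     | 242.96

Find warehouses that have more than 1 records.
SELECT warehouse, COUNT(*) as cnt
FROM inventory
GROUP BY warehouse
HAVING COUNT(*) > 1

Result:
  WH-A: 2
  WH-C: 5
  WH-Central: 4
  WH-South: 5

Note: HAVING filters groups after aggregation, WHERE filters rows before.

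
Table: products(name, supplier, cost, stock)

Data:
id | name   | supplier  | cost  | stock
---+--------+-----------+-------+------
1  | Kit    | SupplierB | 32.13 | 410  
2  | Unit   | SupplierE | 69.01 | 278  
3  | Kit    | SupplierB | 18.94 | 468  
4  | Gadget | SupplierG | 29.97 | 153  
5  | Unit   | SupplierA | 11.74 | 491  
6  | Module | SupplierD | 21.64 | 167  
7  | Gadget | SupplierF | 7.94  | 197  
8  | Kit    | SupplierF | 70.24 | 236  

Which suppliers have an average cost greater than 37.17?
SELECT supplier, AVG(cost)
FROM products
GROUP BY supplier
HAVING AVG(cost) > 37.17

Result:
  SupplierE: avg=69.01
  SupplierF: avg=39.09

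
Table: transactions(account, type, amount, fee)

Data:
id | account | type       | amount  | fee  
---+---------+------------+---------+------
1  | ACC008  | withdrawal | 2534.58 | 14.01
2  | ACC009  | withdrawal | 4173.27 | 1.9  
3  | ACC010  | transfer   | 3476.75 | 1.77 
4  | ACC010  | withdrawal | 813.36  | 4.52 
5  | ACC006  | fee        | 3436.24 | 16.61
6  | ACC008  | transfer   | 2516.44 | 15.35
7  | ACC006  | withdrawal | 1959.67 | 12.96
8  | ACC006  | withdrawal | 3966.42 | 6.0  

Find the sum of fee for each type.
SELECT type, SUM(fee) as result
FROM transactions
GROUP BY type

Result:
  fee: 16.61
  transfer: 17.12
  withdrawal: 39.39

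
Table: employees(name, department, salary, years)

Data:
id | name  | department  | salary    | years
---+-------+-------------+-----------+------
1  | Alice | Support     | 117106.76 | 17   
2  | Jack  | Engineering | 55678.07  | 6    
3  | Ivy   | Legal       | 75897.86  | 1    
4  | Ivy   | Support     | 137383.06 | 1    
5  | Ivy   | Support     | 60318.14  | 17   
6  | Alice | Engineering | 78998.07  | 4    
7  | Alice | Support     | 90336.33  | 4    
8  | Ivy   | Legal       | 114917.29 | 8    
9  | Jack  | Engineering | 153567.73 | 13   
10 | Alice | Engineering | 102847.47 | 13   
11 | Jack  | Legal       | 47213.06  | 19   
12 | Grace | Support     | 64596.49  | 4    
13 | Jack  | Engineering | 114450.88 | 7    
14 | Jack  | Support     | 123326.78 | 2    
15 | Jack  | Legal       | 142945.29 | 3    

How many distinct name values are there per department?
SELECT department, COUNT(DISTINCT name)
FROM employees
GROUP BY department

Result:
  Engineering: 2 distinct
  Legal: 2 distinct
  Support: 4 distinct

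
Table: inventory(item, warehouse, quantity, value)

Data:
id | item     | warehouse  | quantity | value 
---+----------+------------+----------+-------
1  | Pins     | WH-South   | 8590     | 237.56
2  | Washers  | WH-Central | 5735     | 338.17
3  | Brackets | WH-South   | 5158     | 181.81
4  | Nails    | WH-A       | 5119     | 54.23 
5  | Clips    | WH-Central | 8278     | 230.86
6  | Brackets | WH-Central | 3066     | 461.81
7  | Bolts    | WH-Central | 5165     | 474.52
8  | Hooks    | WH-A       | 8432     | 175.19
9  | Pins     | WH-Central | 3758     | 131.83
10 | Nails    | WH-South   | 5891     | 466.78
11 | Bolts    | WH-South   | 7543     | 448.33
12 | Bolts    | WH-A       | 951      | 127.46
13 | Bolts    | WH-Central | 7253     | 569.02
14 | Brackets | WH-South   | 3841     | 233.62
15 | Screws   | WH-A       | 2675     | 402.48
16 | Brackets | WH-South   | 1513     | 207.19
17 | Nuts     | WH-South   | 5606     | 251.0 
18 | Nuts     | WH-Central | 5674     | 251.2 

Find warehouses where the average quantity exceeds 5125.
SELECT warehouse, AVG(quantity)
FROM inventory
GROUP BY warehouse
HAVING AVG(quantity) > 5125

Result:
  WH-Central: avg=5561.29
  WH-South: avg=5448.86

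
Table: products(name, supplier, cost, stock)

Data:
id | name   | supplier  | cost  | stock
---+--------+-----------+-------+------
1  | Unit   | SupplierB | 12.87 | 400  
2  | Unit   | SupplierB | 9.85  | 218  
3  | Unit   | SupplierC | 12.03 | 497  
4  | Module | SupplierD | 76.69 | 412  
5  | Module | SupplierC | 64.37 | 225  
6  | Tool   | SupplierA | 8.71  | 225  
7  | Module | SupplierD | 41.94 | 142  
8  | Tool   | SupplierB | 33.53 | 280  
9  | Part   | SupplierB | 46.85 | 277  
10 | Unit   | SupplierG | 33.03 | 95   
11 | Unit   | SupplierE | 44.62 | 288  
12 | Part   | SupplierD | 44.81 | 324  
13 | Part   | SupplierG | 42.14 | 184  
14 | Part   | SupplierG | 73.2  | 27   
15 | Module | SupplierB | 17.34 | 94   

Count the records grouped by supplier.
SELECT supplier, COUNT(*) as count
FROM products
GROUP BY supplier

Result:
  SupplierA: 1
  SupplierB: 5
  SupplierC: 2
  SupplierD: 3
  SupplierE: 1
  SupplierG: 3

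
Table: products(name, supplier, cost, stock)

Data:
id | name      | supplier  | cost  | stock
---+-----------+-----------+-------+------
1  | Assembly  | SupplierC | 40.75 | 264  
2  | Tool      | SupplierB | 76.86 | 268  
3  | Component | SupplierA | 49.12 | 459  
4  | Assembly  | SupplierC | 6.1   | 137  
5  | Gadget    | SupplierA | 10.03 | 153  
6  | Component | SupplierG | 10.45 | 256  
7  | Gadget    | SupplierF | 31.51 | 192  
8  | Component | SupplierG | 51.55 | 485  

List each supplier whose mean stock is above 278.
SELECT supplier, AVG(stock)
FROM products
GROUP BY supplier
HAVING AVG(stock) > 278

Result:
  SupplierA: avg=306.00
  SupplierG: avg=370.50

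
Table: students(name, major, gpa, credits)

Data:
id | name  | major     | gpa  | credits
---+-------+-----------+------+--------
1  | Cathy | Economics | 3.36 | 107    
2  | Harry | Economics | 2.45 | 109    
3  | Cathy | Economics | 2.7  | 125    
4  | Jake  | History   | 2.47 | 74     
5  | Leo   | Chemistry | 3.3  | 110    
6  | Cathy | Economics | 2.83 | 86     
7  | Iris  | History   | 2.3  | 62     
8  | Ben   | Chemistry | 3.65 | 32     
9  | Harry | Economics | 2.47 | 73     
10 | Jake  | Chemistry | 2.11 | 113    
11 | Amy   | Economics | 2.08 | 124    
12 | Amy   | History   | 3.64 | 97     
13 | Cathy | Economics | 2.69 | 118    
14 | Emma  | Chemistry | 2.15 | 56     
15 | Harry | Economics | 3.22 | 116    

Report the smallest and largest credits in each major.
SELECT major, MIN(credits), MAX(credits)
FROM students
GROUP BY major

Result:
  Chemistry: min=32, max=113
  Economics: min=73, max=125
  History: min=62, max=97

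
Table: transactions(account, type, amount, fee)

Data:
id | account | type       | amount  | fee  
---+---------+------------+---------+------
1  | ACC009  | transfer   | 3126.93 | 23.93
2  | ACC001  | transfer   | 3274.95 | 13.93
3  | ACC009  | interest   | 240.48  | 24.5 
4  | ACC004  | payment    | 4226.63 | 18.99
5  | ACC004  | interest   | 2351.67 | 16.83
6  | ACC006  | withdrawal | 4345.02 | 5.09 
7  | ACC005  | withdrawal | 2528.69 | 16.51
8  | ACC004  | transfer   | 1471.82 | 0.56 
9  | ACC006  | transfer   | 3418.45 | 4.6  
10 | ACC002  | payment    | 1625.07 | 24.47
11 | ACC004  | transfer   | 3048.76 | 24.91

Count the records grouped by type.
SELECT type, COUNT(*) as count
FROM transactions
GROUP BY type

Result:
  interest: 2
  payment: 2
  transfer: 5
  withdrawal: 2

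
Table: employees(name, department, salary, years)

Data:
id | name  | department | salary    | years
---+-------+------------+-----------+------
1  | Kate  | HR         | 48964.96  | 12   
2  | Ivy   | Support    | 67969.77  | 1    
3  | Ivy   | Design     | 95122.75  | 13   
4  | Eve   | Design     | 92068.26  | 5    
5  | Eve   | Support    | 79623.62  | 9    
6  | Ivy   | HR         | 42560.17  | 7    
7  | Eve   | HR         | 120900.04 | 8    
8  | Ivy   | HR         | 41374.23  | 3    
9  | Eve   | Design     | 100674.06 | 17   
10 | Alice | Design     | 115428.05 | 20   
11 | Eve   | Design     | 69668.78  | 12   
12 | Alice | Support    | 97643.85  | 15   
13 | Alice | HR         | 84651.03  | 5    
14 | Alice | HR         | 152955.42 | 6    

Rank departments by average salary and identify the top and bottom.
SELECT department, AVG(salary)
FROM employees
GROUP BY department
ORDER BY AVG(salary)

All groups:
  Support: 81745.75
  HR: 81900.98
  Design: 94592.38

Highest: Design (94592.38)
Lowest: Support (81745.75)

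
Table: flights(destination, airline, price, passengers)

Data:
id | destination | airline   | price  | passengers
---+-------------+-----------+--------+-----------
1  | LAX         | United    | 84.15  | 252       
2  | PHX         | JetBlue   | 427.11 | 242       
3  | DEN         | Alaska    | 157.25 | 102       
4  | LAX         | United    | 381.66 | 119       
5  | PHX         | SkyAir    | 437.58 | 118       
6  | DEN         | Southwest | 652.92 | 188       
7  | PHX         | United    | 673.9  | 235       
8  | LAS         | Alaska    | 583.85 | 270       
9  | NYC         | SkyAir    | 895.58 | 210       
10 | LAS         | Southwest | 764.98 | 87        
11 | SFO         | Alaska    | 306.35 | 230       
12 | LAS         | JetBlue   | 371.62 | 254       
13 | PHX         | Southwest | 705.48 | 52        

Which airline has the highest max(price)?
SELECT airline, MAX(price) as val
FROM flights
GROUP BY airline
ORDER BY val DESC
LIMIT 1

Result: SkyAir with max(price) = 895.58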